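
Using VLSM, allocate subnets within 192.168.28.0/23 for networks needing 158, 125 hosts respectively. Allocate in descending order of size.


158 hosts -> /24 (254 usable): 192.168.28.0/24
125 hosts -> /25 (126 usable): 192.168.29.0/25
Allocation: 192.168.28.0/24 (158 hosts, 254 usable); 192.168.29.0/25 (125 hosts, 126 usable)


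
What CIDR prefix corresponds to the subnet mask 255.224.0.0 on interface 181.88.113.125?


Binary: 11111111.11100000.00000000.00000000
Count leading 1s
Prefix: /11


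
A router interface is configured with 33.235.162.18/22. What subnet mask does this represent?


/22 means 22 network bits, 10 host bits
Binary: 11111111111111111111110000000000
Mask: 255.255.252.0


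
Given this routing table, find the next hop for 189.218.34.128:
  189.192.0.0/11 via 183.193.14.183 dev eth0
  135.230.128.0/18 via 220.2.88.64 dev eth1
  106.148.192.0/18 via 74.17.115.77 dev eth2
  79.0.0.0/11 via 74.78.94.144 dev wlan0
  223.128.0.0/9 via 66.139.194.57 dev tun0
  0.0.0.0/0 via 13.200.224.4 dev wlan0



Longest prefix match for 189.218.34.128:
  /11 189.192.0.0: MATCH
  /18 135.230.128.0: no
  /18 106.148.192.0: no
  /11 79.0.0.0: no
  /9 223.128.0.0: no
  /0 0.0.0.0: MATCH
Selected: next-hop 183.193.14.183 via eth0 (matched /11)


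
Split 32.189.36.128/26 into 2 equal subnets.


New prefix = 26 + 1 = 27
Each subnet has 32 addresses
  32.189.36.128/27
  32.189.36.160/27
Subnets: 32.189.36.128/27, 32.189.36.160/27


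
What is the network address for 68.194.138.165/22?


IP:   01000100.11000010.10001010.10100101
Mask: 11111111.11111111.11111100.00000000
AND operation:
Net:  01000100.11000010.10001000.00000000
Network: 68.194.136.0/22


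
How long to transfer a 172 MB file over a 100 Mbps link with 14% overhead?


Effective throughput = 100 * (1 - 14/100) = 86 Mbps
File size in Mb = 172 * 8 = 1376 Mb
Time = 1376 / 86
Time = 16 seconds


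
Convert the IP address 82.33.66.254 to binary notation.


82 = 01010010
33 = 00100001
66 = 01000010
254 = 11111110
Binary: 01010010.00100001.01000010.11111110


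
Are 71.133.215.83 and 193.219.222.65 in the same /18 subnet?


Mask: 255.255.192.0
71.133.215.83 AND mask = 71.133.192.0
193.219.222.65 AND mask = 193.219.192.0
No, different subnets (71.133.192.0 vs 193.219.192.0)


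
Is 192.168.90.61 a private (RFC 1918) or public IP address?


RFC 1918 private ranges:
  10.0.0.0/8 (10.0.0.0 - 10.255.255.255)
  172.16.0.0/12 (172.16.0.0 - 172.31.255.255)
  192.168.0.0/16 (192.168.0.0 - 192.168.255.255)
Private (in 192.168.0.0/16)


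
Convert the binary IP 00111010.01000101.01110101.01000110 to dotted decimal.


00111010 = 58
01000101 = 69
01110101 = 117
01000110 = 70
IP: 58.69.117.70


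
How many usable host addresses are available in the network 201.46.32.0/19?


Host bits = 32 - 19 = 13
Total addresses = 2^13 = 8192
Usable = total - 2 (network and broadcast)
Usable hosts: 8190


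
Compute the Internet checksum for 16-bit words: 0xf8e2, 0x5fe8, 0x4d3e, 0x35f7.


Sum all words (with carry folding):
+ 0xf8e2 = 0xf8e2
+ 0x5fe8 = 0x58cb
+ 0x4d3e = 0xa609
+ 0x35f7 = 0xdc00
One's complement: ~0xdc00
Checksum = 0x23ff


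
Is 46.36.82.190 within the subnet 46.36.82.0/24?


Subnet network: 46.36.82.0
Test IP AND mask: 46.36.82.0
Yes, 46.36.82.190 is in 46.36.82.0/24


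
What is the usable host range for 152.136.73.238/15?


Network: 152.136.0.0
Broadcast: 152.137.255.255
First usable = network + 1
Last usable = broadcast - 1
Range: 152.136.0.1 to 152.137.255.254


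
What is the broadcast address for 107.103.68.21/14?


Network: 107.100.0.0/14
Host bits = 18
Set all host bits to 1:
Broadcast: 107.103.255.255


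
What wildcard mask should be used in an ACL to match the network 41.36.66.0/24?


Subnet mask: 255.255.255.0
Wildcard = 255.255.255.255 - subnet mask
255 - 255 = 0
255 - 255 = 0
255 - 255 = 0
255 - 0 = 255
Wildcard: 0.0.0.255


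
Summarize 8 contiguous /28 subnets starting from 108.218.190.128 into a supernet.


Original prefix: /28
Number of subnets: 8 = 2^3
New prefix = 28 - 3 = 25
Supernet: 108.218.190.128/25


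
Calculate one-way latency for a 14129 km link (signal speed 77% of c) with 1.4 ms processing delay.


Speed = 0.77 * 3e5 km/s = 231000 km/s
Propagation delay = 14129 / 231000 = 0.0612 s = 61.1645 ms
Processing delay = 1.4 ms
Total one-way latency = 62.5645 ms


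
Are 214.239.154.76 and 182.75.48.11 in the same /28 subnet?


Mask: 255.255.255.240
214.239.154.76 AND mask = 214.239.154.64
182.75.48.11 AND mask = 182.75.48.0
No, different subnets (214.239.154.64 vs 182.75.48.0)


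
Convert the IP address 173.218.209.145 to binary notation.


173 = 10101101
218 = 11011010
209 = 11010001
145 = 10010001
Binary: 10101101.11011010.11010001.10010001


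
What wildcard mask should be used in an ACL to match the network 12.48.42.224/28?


Subnet mask: 255.255.255.240
Wildcard = 255.255.255.255 - subnet mask
255 - 255 = 0
255 - 255 = 0
255 - 255 = 0
255 - 240 = 15
Wildcard: 0.0.0.15


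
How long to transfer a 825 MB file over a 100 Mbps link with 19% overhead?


Effective throughput = 100 * (1 - 19/100) = 81 Mbps
File size in Mb = 825 * 8 = 6600 Mb
Time = 6600 / 81
Time = 81.4815 seconds


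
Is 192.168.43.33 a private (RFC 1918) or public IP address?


RFC 1918 private ranges:
  10.0.0.0/8 (10.0.0.0 - 10.255.255.255)
  172.16.0.0/12 (172.16.0.0 - 172.31.255.255)
  192.168.0.0/16 (192.168.0.0 - 192.168.255.255)
Private (in 192.168.0.0/16)


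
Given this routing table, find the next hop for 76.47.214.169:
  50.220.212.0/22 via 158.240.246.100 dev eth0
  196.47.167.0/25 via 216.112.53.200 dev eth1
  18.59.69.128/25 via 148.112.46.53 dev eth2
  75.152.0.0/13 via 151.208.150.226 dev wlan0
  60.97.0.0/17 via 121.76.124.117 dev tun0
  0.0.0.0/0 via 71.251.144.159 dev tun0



Longest prefix match for 76.47.214.169:
  /22 50.220.212.0: no
  /25 196.47.167.0: no
  /25 18.59.69.128: no
  /13 75.152.0.0: no
  /17 60.97.0.0: no
  /0 0.0.0.0: MATCH
Selected: next-hop 71.251.144.159 via tun0 (matched /0)


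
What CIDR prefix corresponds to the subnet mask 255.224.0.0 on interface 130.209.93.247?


Binary: 11111111.11100000.00000000.00000000
Count leading 1s
Prefix: /11


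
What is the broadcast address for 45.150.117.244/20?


Network: 45.150.112.0/20
Host bits = 12
Set all host bits to 1:
Broadcast: 45.150.127.255


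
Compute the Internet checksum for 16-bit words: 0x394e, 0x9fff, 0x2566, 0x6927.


Sum all words (with carry folding):
+ 0x394e = 0x394e
+ 0x9fff = 0xd94d
+ 0x2566 = 0xfeb3
+ 0x6927 = 0x67db
One's complement: ~0x67db
Checksum = 0x9824


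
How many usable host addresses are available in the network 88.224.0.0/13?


Host bits = 32 - 13 = 19
Total addresses = 2^19 = 524288
Usable = total - 2 (network and broadcast)
Usable hosts: 524286


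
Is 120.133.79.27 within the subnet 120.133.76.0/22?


Subnet network: 120.133.76.0
Test IP AND mask: 120.133.76.0
Yes, 120.133.79.27 is in 120.133.76.0/22


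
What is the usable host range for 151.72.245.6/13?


Network: 151.72.0.0
Broadcast: 151.79.255.255
First usable = network + 1
Last usable = broadcast - 1
Range: 151.72.0.1 to 151.79.255.254


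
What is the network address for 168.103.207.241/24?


IP:   10101000.01100111.11001111.11110001
Mask: 11111111.11111111.11111111.00000000
AND operation:
Net:  10101000.01100111.11001111.00000000
Network: 168.103.207.0/24


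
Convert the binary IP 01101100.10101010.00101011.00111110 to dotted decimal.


01101100 = 108
10101010 = 170
00101011 = 43
00111110 = 62
IP: 108.170.43.62


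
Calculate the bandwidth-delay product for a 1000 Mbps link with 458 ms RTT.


BDP = bandwidth * RTT
= 1000 Mbps * 458 ms
= 1000 * 1e6 * 458 / 1000 bits
= 458000000 bits
= 57250000 bytes
= 55908.2031 KB
BDP = 458000000 bits (57250000 bytes)


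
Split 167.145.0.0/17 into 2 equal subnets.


New prefix = 17 + 1 = 18
Each subnet has 16384 addresses
  167.145.0.0/18
  167.145.64.0/18
Subnets: 167.145.0.0/18, 167.145.64.0/18


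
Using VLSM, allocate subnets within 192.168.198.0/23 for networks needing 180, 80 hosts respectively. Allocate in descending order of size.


180 hosts -> /24 (254 usable): 192.168.198.0/24
80 hosts -> /25 (126 usable): 192.168.199.0/25
Allocation: 192.168.198.0/24 (180 hosts, 254 usable); 192.168.199.0/25 (80 hosts, 126 usable)


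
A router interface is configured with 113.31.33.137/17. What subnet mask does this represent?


/17 means 17 network bits, 15 host bits
Binary: 11111111111111111000000000000000
Mask: 255.255.128.0


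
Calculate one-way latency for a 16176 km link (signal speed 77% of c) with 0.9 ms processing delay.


Speed = 0.77 * 3e5 km/s = 231000 km/s
Propagation delay = 16176 / 231000 = 0.07 s = 70.026 ms
Processing delay = 0.9 ms
Total one-way latency = 70.926 ms


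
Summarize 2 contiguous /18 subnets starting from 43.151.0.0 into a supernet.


Original prefix: /18
Number of subnets: 2 = 2^1
New prefix = 18 - 1 = 17
Supernet: 43.151.0.0/17


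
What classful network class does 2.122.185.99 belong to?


First octet: 2
Binary: 00000010
0xxxxxxx -> Class A (1-126)
Class A, default mask 255.0.0.0 (/8)


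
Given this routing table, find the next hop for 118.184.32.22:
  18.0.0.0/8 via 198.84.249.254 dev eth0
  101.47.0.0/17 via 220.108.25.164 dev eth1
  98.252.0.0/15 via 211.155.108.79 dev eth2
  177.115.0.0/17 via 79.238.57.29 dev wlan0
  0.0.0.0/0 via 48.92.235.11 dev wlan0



Longest prefix match for 118.184.32.22:
  /8 18.0.0.0: no
  /17 101.47.0.0: no
  /15 98.252.0.0: no
  /17 177.115.0.0: no
  /0 0.0.0.0: MATCH
Selected: next-hop 48.92.235.11 via wlan0 (matched /0)


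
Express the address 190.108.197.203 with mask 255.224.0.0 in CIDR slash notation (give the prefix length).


Binary: 11111111.11100000.00000000.00000000
Count leading 1s
Prefix: /11


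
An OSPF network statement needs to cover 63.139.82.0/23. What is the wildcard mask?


Subnet mask: 255.255.254.0
Wildcard = 255.255.255.255 - subnet mask
255 - 255 = 0
255 - 255 = 0
255 - 254 = 1
255 - 0 = 255
Wildcard: 0.0.1.255


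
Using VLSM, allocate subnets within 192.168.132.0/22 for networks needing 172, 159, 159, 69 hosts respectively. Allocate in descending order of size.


172 hosts -> /24 (254 usable): 192.168.132.0/24
159 hosts -> /24 (254 usable): 192.168.133.0/24
159 hosts -> /24 (254 usable): 192.168.134.0/24
69 hosts -> /25 (126 usable): 192.168.135.0/25
Allocation: 192.168.132.0/24 (172 hosts, 254 usable); 192.168.133.0/24 (159 hosts, 254 usable); 192.168.134.0/24 (159 hosts, 254 usable); 192.168.135.0/25 (69 hosts, 126 usable)


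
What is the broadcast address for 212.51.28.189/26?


Network: 212.51.28.128/26
Host bits = 6
Set all host bits to 1:
Broadcast: 212.51.28.191


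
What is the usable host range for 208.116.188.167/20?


Network: 208.116.176.0
Broadcast: 208.116.191.255
First usable = network + 1
Last usable = broadcast - 1
Range: 208.116.176.1 to 208.116.191.254


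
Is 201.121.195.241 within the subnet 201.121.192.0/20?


Subnet network: 201.121.192.0
Test IP AND mask: 201.121.192.0
Yes, 201.121.195.241 is in 201.121.192.0/20


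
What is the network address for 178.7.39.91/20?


IP:   10110010.00000111.00100111.01011011
Mask: 11111111.11111111.11110000.00000000
AND operation:
Net:  10110010.00000111.00100000.00000000
Network: 178.7.32.0/20


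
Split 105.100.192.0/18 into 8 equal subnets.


New prefix = 18 + 3 = 21
Each subnet has 2048 addresses
  105.100.192.0/21
  105.100.200.0/21
  105.100.208.0/21
  105.100.216.0/21
  105.100.224.0/21
  105.100.232.0/21
  105.100.240.0/21
  105.100.248.0/21
Subnets: 105.100.192.0/21, 105.100.200.0/21, 105.100.208.0/21, 105.100.216.0/21, 105.100.224.0/21, 105.100.232.0/21, 105.100.240.0/21, 105.100.248.0/21


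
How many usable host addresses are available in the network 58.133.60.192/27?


Host bits = 32 - 27 = 5
Total addresses = 2^5 = 32
Usable = total - 2 (network and broadcast)
Usable hosts: 30


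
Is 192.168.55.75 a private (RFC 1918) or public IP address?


RFC 1918 private ranges:
  10.0.0.0/8 (10.0.0.0 - 10.255.255.255)
  172.16.0.0/12 (172.16.0.0 - 172.31.255.255)
  192.168.0.0/16 (192.168.0.0 - 192.168.255.255)
Private (in 192.168.0.0/16)


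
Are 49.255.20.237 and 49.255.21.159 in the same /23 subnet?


Mask: 255.255.254.0
49.255.20.237 AND mask = 49.255.20.0
49.255.21.159 AND mask = 49.255.20.0
Yes, same subnet (49.255.20.0)


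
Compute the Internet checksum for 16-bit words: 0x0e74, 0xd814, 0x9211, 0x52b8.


Sum all words (with carry folding):
+ 0x0e74 = 0x0e74
+ 0xd814 = 0xe688
+ 0x9211 = 0x789a
+ 0x52b8 = 0xcb52
One's complement: ~0xcb52
Checksum = 0x34ad


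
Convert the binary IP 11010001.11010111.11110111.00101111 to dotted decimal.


11010001 = 209
11010111 = 215
11110111 = 247
00101111 = 47
IP: 209.215.247.47


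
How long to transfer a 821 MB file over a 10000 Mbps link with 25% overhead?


Effective throughput = 10000 * (1 - 25/100) = 7500 Mbps
File size in Mb = 821 * 8 = 6568 Mb
Time = 6568 / 7500
Time = 0.8757 seconds


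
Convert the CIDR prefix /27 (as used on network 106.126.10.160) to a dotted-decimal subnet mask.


/27 means 27 network bits, 5 host bits
Binary: 11111111111111111111111111100000
Mask: 255.255.255.224


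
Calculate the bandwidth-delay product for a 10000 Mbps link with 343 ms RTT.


BDP = bandwidth * RTT
= 10000 Mbps * 343 ms
= 10000 * 1e6 * 343 / 1000 bits
= 3430000000 bits
= 428750000 bytes
= 418701.1719 KB
BDP = 3430000000 bits (428750000 bytes)


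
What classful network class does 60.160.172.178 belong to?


First octet: 60
Binary: 00111100
0xxxxxxx -> Class A (1-126)
Class A, default mask 255.0.0.0 (/8)


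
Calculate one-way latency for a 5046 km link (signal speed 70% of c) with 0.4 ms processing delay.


Speed = 0.7 * 3e5 km/s = 210000 km/s
Propagation delay = 5046 / 210000 = 0.024 s = 24.0286 ms
Processing delay = 0.4 ms
Total one-way latency = 24.4286 ms


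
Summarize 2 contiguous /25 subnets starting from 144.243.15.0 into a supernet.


Original prefix: /25
Number of subnets: 2 = 2^1
New prefix = 25 - 1 = 24
Supernet: 144.243.15.0/24


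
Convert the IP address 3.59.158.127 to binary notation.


3 = 00000011
59 = 00111011
158 = 10011110
127 = 01111111
Binary: 00000011.00111011.10011110.01111111


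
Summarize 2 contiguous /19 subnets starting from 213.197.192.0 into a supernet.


Original prefix: /19
Number of subnets: 2 = 2^1
New prefix = 19 - 1 = 18
Supernet: 213.197.192.0/18


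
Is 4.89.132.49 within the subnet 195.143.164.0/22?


Subnet network: 195.143.164.0
Test IP AND mask: 4.89.132.0
No, 4.89.132.49 is not in 195.143.164.0/22


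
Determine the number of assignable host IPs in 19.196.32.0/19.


Host bits = 32 - 19 = 13
Total addresses = 2^13 = 8192
Usable = total - 2 (network and broadcast)
Usable hosts: 8190


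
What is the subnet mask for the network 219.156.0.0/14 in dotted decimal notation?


/14 means 14 network bits, 18 host bits
Binary: 11111111111111000000000000000000
Mask: 255.252.0.0


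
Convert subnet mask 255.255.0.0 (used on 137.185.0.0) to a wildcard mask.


Subnet mask: 255.255.0.0
Wildcard = 255.255.255.255 - subnet mask
255 - 255 = 0
255 - 255 = 0
255 - 0 = 255
255 - 0 = 255
Wildcard: 0.0.255.255


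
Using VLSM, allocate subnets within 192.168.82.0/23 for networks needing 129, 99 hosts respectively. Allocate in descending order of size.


129 hosts -> /24 (254 usable): 192.168.82.0/24
99 hosts -> /25 (126 usable): 192.168.83.0/25
Allocation: 192.168.82.0/24 (129 hosts, 254 usable); 192.168.83.0/25 (99 hosts, 126 usable)


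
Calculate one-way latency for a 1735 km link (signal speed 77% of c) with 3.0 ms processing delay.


Speed = 0.77 * 3e5 km/s = 231000 km/s
Propagation delay = 1735 / 231000 = 0.0075 s = 7.5108 ms
Processing delay = 3.0 ms
Total one-way latency = 10.5108 ms


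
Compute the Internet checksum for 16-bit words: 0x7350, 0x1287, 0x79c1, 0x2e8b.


Sum all words (with carry folding):
+ 0x7350 = 0x7350
+ 0x1287 = 0x85d7
+ 0x79c1 = 0xff98
+ 0x2e8b = 0x2e24
One's complement: ~0x2e24
Checksum = 0xd1db


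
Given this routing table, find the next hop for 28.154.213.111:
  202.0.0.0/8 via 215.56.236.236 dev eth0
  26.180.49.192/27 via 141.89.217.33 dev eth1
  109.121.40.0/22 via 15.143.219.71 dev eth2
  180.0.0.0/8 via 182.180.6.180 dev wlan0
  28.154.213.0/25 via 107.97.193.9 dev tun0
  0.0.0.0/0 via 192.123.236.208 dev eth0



Longest prefix match for 28.154.213.111:
  /8 202.0.0.0: no
  /27 26.180.49.192: no
  /22 109.121.40.0: no
  /8 180.0.0.0: no
  /25 28.154.213.0: MATCH
  /0 0.0.0.0: MATCH
Selected: next-hop 107.97.193.9 via tun0 (matched /25)


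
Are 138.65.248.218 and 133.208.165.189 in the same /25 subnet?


Mask: 255.255.255.128
138.65.248.218 AND mask = 138.65.248.128
133.208.165.189 AND mask = 133.208.165.128
No, different subnets (138.65.248.128 vs 133.208.165.128)


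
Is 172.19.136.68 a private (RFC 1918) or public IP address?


RFC 1918 private ranges:
  10.0.0.0/8 (10.0.0.0 - 10.255.255.255)
  172.16.0.0/12 (172.16.0.0 - 172.31.255.255)
  192.168.0.0/16 (192.168.0.0 - 192.168.255.255)
Private (in 172.16.0.0/12)


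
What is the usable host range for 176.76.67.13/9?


Network: 176.0.0.0
Broadcast: 176.127.255.255
First usable = network + 1
Last usable = broadcast - 1
Range: 176.0.0.1 to 176.127.255.254


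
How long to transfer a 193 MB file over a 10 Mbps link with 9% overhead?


Effective throughput = 10 * (1 - 9/100) = 9.1 Mbps
File size in Mb = 193 * 8 = 1544 Mb
Time = 1544 / 9.1
Time = 169.6703 seconds


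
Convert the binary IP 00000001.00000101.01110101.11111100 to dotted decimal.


00000001 = 1
00000101 = 5
01110101 = 117
11111100 = 252
IP: 1.5.117.252


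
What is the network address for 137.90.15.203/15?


IP:   10001001.01011010.00001111.11001011
Mask: 11111111.11111110.00000000.00000000
AND operation:
Net:  10001001.01011010.00000000.00000000
Network: 137.90.0.0/15


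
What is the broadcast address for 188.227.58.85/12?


Network: 188.224.0.0/12
Host bits = 20
Set all host bits to 1:
Broadcast: 188.239.255.255


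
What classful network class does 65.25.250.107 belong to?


First octet: 65
Binary: 01000001
0xxxxxxx -> Class A (1-126)
Class A, default mask 255.0.0.0 (/8)


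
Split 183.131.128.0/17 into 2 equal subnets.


New prefix = 17 + 1 = 18
Each subnet has 16384 addresses
  183.131.128.0/18
  183.131.192.0/18
Subnets: 183.131.128.0/18, 183.131.192.0/18


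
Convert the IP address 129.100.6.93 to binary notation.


129 = 10000001
100 = 01100100
6 = 00000110
93 = 01011101
Binary: 10000001.01100100.00000110.01011101


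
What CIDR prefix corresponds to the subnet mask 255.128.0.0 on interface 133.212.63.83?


Binary: 11111111.10000000.00000000.00000000
Count leading 1s
Prefix: /9


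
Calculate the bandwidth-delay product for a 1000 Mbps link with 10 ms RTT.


BDP = bandwidth * RTT
= 1000 Mbps * 10 ms
= 1000 * 1e6 * 10 / 1000 bits
= 10000000 bits
= 1250000 bytes
= 1220.7031 KB
BDP = 10000000 bits (1250000 bytes)


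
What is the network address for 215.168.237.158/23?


IP:   11010111.10101000.11101101.10011110
Mask: 11111111.11111111.11111110.00000000
AND operation:
Net:  11010111.10101000.11101100.00000000
Network: 215.168.236.0/23


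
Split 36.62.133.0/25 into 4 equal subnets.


New prefix = 25 + 2 = 27
Each subnet has 32 addresses
  36.62.133.0/27
  36.62.133.32/27
  36.62.133.64/27
  36.62.133.96/27
Subnets: 36.62.133.0/27, 36.62.133.32/27, 36.62.133.64/27, 36.62.133.96/27


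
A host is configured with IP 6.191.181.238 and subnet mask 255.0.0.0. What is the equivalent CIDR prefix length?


Binary: 11111111.00000000.00000000.00000000
Count leading 1s
Prefix: /8


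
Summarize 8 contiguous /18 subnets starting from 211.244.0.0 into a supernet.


Original prefix: /18
Number of subnets: 8 = 2^3
New prefix = 18 - 3 = 15
Supernet: 211.244.0.0/15


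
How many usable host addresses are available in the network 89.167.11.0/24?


Host bits = 32 - 24 = 8
Total addresses = 2^8 = 256
Usable = total - 2 (network and broadcast)
Usable hosts: 254


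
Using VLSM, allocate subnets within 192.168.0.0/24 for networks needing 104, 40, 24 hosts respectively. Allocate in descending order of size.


104 hosts -> /25 (126 usable): 192.168.0.0/25
40 hosts -> /26 (62 usable): 192.168.0.128/26
24 hosts -> /27 (30 usable): 192.168.0.192/27
Allocation: 192.168.0.0/25 (104 hosts, 126 usable); 192.168.0.128/26 (40 hosts, 62 usable); 192.168.0.192/27 (24 hosts, 30 usable)


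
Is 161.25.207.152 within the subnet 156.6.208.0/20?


Subnet network: 156.6.208.0
Test IP AND mask: 161.25.192.0
No, 161.25.207.152 is not in 156.6.208.0/20


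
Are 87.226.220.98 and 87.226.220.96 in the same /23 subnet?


Mask: 255.255.254.0
87.226.220.98 AND mask = 87.226.220.0
87.226.220.96 AND mask = 87.226.220.0
Yes, same subnet (87.226.220.0)


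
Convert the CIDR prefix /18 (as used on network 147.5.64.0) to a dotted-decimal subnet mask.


/18 means 18 network bits, 14 host bits
Binary: 11111111111111111100000000000000
Mask: 255.255.192.0


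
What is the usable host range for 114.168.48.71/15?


Network: 114.168.0.0
Broadcast: 114.169.255.255
First usable = network + 1
Last usable = broadcast - 1
Range: 114.168.0.1 to 114.169.255.254


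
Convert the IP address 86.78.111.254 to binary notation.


86 = 01010110
78 = 01001110
111 = 01101111
254 = 11111110
Binary: 01010110.01001110.01101111.11111110


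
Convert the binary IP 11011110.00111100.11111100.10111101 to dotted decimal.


11011110 = 222
00111100 = 60
11111100 = 252
10111101 = 189
IP: 222.60.252.189


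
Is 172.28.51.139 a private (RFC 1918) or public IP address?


RFC 1918 private ranges:
  10.0.0.0/8 (10.0.0.0 - 10.255.255.255)
  172.16.0.0/12 (172.16.0.0 - 172.31.255.255)
  192.168.0.0/16 (192.168.0.0 - 192.168.255.255)
Private (in 172.16.0.0/12)


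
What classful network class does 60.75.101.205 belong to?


First octet: 60
Binary: 00111100
0xxxxxxx -> Class A (1-126)
Class A, default mask 255.0.0.0 (/8)


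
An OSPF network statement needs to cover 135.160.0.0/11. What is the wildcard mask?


Subnet mask: 255.224.0.0
Wildcard = 255.255.255.255 - subnet mask
255 - 255 = 0
255 - 224 = 31
255 - 0 = 255
255 - 0 = 255
Wildcard: 0.31.255.255


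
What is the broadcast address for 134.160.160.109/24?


Network: 134.160.160.0/24
Host bits = 8
Set all host bits to 1:
Broadcast: 134.160.160.255


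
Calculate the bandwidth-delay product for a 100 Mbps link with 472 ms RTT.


BDP = bandwidth * RTT
= 100 Mbps * 472 ms
= 100 * 1e6 * 472 / 1000 bits
= 47200000 bits
= 5900000 bytes
= 5761.7188 KB
BDP = 47200000 bits (5900000 bytes)


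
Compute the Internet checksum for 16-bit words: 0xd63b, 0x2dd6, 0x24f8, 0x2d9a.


Sum all words (with carry folding):
+ 0xd63b = 0xd63b
+ 0x2dd6 = 0x0412
+ 0x24f8 = 0x290a
+ 0x2d9a = 0x56a4
One's complement: ~0x56a4
Checksum = 0xa95b


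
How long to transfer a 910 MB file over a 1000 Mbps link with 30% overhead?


Effective throughput = 1000 * (1 - 30/100) = 700 Mbps
File size in Mb = 910 * 8 = 7280 Mb
Time = 7280 / 700
Time = 10.4 seconds


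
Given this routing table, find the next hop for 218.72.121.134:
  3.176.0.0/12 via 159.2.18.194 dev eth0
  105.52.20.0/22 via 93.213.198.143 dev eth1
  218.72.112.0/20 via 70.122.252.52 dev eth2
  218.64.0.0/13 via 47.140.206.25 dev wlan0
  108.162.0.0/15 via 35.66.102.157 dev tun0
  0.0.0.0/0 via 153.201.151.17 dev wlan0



Longest prefix match for 218.72.121.134:
  /12 3.176.0.0: no
  /22 105.52.20.0: no
  /20 218.72.112.0: MATCH
  /13 218.64.0.0: no
  /15 108.162.0.0: no
  /0 0.0.0.0: MATCH
Selected: next-hop 70.122.252.52 via eth2 (matched /20)


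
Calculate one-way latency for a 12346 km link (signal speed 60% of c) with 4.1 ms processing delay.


Speed = 0.6 * 3e5 km/s = 180000 km/s
Propagation delay = 12346 / 180000 = 0.0686 s = 68.5889 ms
Processing delay = 4.1 ms
Total one-way latency = 72.6889 ms


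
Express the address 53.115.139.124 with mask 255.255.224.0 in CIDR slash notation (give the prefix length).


Binary: 11111111.11111111.11100000.00000000
Count leading 1s
Prefix: /19


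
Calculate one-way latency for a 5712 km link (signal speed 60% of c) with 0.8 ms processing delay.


Speed = 0.6 * 3e5 km/s = 180000 km/s
Propagation delay = 5712 / 180000 = 0.0317 s = 31.7333 ms
Processing delay = 0.8 ms
Total one-way latency = 32.5333 ms


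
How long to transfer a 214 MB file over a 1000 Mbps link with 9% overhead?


Effective throughput = 1000 * (1 - 9/100) = 910 Mbps
File size in Mb = 214 * 8 = 1712 Mb
Time = 1712 / 910
Time = 1.8813 seconds


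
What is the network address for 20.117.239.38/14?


IP:   00010100.01110101.11101111.00100110
Mask: 11111111.11111100.00000000.00000000
AND operation:
Net:  00010100.01110100.00000000.00000000
Network: 20.116.0.0/14


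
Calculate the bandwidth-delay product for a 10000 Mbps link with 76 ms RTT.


BDP = bandwidth * RTT
= 10000 Mbps * 76 ms
= 10000 * 1e6 * 76 / 1000 bits
= 760000000 bits
= 95000000 bytes
= 92773.4375 KB
BDP = 760000000 bits (95000000 bytes)


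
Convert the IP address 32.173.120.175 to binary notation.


32 = 00100000
173 = 10101101
120 = 01111000
175 = 10101111
Binary: 00100000.10101101.01111000.10101111


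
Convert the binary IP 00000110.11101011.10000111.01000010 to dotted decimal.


00000110 = 6
11101011 = 235
10000111 = 135
01000010 = 66
IP: 6.235.135.66


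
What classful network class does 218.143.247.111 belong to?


First octet: 218
Binary: 11011010
110xxxxx -> Class C (192-223)
Class C, default mask 255.255.255.0 (/24)


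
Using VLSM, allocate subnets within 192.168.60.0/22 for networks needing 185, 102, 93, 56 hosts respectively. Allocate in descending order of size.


185 hosts -> /24 (254 usable): 192.168.60.0/24
102 hosts -> /25 (126 usable): 192.168.61.0/25
93 hosts -> /25 (126 usable): 192.168.61.128/25
56 hosts -> /26 (62 usable): 192.168.62.0/26
Allocation: 192.168.60.0/24 (185 hosts, 254 usable); 192.168.61.0/25 (102 hosts, 126 usable); 192.168.61.128/25 (93 hosts, 126 usable); 192.168.62.0/26 (56 hosts, 62 usable)


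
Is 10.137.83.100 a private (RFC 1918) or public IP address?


RFC 1918 private ranges:
  10.0.0.0/8 (10.0.0.0 - 10.255.255.255)
  172.16.0.0/12 (172.16.0.0 - 172.31.255.255)
  192.168.0.0/16 (192.168.0.0 - 192.168.255.255)
Private (in 10.0.0.0/8)


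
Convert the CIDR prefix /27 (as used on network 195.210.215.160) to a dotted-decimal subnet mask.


/27 means 27 network bits, 5 host bits
Binary: 11111111111111111111111111100000
Mask: 255.255.255.224


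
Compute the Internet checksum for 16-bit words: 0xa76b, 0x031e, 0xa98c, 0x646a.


Sum all words (with carry folding):
+ 0xa76b = 0xa76b
+ 0x031e = 0xaa89
+ 0xa98c = 0x5416
+ 0x646a = 0xb880
One's complement: ~0xb880
Checksum = 0x477f


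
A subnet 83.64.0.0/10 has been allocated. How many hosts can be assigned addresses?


Host bits = 32 - 10 = 22
Total addresses = 2^22 = 4194304
Usable = total - 2 (network and broadcast)
Usable hosts: 4194302


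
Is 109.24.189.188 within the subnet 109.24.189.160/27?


Subnet network: 109.24.189.160
Test IP AND mask: 109.24.189.160
Yes, 109.24.189.188 is in 109.24.189.160/27


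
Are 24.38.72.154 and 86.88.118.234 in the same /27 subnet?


Mask: 255.255.255.224
24.38.72.154 AND mask = 24.38.72.128
86.88.118.234 AND mask = 86.88.118.224
No, different subnets (24.38.72.128 vs 86.88.118.224)


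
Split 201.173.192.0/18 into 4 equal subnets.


New prefix = 18 + 2 = 20
Each subnet has 4096 addresses
  201.173.192.0/20
  201.173.208.0/20
  201.173.224.0/20
  201.173.240.0/20
Subnets: 201.173.192.0/20, 201.173.208.0/20, 201.173.224.0/20, 201.173.240.0/20


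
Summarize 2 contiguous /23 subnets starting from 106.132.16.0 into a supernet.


Original prefix: /23
Number of subnets: 2 = 2^1
New prefix = 23 - 1 = 22
Supernet: 106.132.16.0/22


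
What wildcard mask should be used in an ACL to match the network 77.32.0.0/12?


Subnet mask: 255.240.0.0
Wildcard = 255.255.255.255 - subnet mask
255 - 255 = 0
255 - 240 = 15
255 - 0 = 255
255 - 0 = 255
Wildcard: 0.15.255.255


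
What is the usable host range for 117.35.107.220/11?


Network: 117.32.0.0
Broadcast: 117.63.255.255
First usable = network + 1
Last usable = broadcast - 1
Range: 117.32.0.1 to 117.63.255.254


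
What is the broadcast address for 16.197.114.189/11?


Network: 16.192.0.0/11
Host bits = 21
Set all host bits to 1:
Broadcast: 16.223.255.255


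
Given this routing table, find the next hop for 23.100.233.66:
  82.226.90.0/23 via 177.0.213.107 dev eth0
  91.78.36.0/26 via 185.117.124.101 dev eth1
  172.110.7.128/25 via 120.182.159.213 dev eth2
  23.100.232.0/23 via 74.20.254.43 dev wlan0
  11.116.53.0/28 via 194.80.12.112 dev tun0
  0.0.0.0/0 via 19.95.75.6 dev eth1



Longest prefix match for 23.100.233.66:
  /23 82.226.90.0: no
  /26 91.78.36.0: no
  /25 172.110.7.128: no
  /23 23.100.232.0: MATCH
  /28 11.116.53.0: no
  /0 0.0.0.0: MATCH
Selected: next-hop 74.20.254.43 via wlan0 (matched /23)


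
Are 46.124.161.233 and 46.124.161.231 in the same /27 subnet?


Mask: 255.255.255.224
46.124.161.233 AND mask = 46.124.161.224
46.124.161.231 AND mask = 46.124.161.224
Yes, same subnet (46.124.161.224)


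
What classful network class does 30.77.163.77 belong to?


First octet: 30
Binary: 00011110
0xxxxxxx -> Class A (1-126)
Class A, default mask 255.0.0.0 (/8)


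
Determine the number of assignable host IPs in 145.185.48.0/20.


Host bits = 32 - 20 = 12
Total addresses = 2^12 = 4096
Usable = total - 2 (network and broadcast)
Usable hosts: 4094


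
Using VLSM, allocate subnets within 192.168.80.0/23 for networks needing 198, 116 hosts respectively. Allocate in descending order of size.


198 hosts -> /24 (254 usable): 192.168.80.0/24
116 hosts -> /25 (126 usable): 192.168.81.0/25
Allocation: 192.168.80.0/24 (198 hosts, 254 usable); 192.168.81.0/25 (116 hosts, 126 usable)


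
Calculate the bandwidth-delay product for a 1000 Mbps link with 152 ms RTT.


BDP = bandwidth * RTT
= 1000 Mbps * 152 ms
= 1000 * 1e6 * 152 / 1000 bits
= 152000000 bits
= 19000000 bytes
= 18554.6875 KB
BDP = 152000000 bits (19000000 bytes)


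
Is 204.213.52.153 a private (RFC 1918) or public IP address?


RFC 1918 private ranges:
  10.0.0.0/8 (10.0.0.0 - 10.255.255.255)
  172.16.0.0/12 (172.16.0.0 - 172.31.255.255)
  192.168.0.0/16 (192.168.0.0 - 192.168.255.255)
Public (not in any RFC 1918 range)


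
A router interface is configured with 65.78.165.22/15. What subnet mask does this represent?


/15 means 15 network bits, 17 host bits
Binary: 11111111111111100000000000000000
Mask: 255.254.0.0


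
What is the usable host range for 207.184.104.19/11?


Network: 207.160.0.0
Broadcast: 207.191.255.255
First usable = network + 1
Last usable = broadcast - 1
Range: 207.160.0.1 to 207.191.255.254


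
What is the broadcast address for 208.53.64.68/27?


Network: 208.53.64.64/27
Host bits = 5
Set all host bits to 1:
Broadcast: 208.53.64.95


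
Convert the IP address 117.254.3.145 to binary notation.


117 = 01110101
254 = 11111110
3 = 00000011
145 = 10010001
Binary: 01110101.11111110.00000011.10010001


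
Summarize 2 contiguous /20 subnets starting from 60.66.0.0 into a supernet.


Original prefix: /20
Number of subnets: 2 = 2^1
New prefix = 20 - 1 = 19
Supernet: 60.66.0.0/19


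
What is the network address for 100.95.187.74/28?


IP:   01100100.01011111.10111011.01001010
Mask: 11111111.11111111.11111111.11110000
AND operation:
Net:  01100100.01011111.10111011.01000000
Network: 100.95.187.64/28


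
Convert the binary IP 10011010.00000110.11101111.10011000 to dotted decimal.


10011010 = 154
00000110 = 6
11101111 = 239
10011000 = 152
IP: 154.6.239.152


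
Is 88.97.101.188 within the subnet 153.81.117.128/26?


Subnet network: 153.81.117.128
Test IP AND mask: 88.97.101.128
No, 88.97.101.188 is not in 153.81.117.128/26


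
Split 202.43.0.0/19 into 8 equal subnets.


New prefix = 19 + 3 = 22
Each subnet has 1024 addresses
  202.43.0.0/22
  202.43.4.0/22
  202.43.8.0/22
  202.43.12.0/22
  202.43.16.0/22
  202.43.20.0/22
  202.43.24.0/22
  202.43.28.0/22
Subnets: 202.43.0.0/22, 202.43.4.0/22, 202.43.8.0/22, 202.43.12.0/22, 202.43.16.0/22, 202.43.20.0/22, 202.43.24.0/22, 202.43.28.0/22


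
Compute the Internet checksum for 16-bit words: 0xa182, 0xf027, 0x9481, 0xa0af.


Sum all words (with carry folding):
+ 0xa182 = 0xa182
+ 0xf027 = 0x91aa
+ 0x9481 = 0x262c
+ 0xa0af = 0xc6db
One's complement: ~0xc6db
Checksum = 0x3924


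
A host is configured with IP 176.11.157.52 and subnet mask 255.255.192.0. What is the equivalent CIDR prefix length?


Binary: 11111111.11111111.11000000.00000000
Count leading 1s
Prefix: /18


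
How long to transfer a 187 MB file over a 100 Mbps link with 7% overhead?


Effective throughput = 100 * (1 - 7/100) = 93 Mbps
File size in Mb = 187 * 8 = 1496 Mb
Time = 1496 / 93
Time = 16.086 seconds


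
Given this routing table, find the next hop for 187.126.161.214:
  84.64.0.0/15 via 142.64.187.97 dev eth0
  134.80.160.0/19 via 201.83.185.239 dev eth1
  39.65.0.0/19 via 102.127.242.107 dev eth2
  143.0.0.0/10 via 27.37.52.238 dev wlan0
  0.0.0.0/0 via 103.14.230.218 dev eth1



Longest prefix match for 187.126.161.214:
  /15 84.64.0.0: no
  /19 134.80.160.0: no
  /19 39.65.0.0: no
  /10 143.0.0.0: no
  /0 0.0.0.0: MATCH
Selected: next-hop 103.14.230.218 via eth1 (matched /0)


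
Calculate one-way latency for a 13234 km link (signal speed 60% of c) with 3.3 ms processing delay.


Speed = 0.6 * 3e5 km/s = 180000 km/s
Propagation delay = 13234 / 180000 = 0.0735 s = 73.5222 ms
Processing delay = 3.3 ms
Total one-way latency = 76.8222 ms


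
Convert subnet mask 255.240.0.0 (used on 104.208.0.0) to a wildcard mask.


Subnet mask: 255.240.0.0
Wildcard = 255.255.255.255 - subnet mask
255 - 255 = 0
255 - 240 = 15
255 - 0 = 255
255 - 0 = 255
Wildcard: 0.15.255.255


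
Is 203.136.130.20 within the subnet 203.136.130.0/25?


Subnet network: 203.136.130.0
Test IP AND mask: 203.136.130.0
Yes, 203.136.130.20 is in 203.136.130.0/25


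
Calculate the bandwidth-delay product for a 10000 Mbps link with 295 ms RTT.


BDP = bandwidth * RTT
= 10000 Mbps * 295 ms
= 10000 * 1e6 * 295 / 1000 bits
= 2950000000 bits
= 368750000 bytes
= 360107.4219 KB
BDP = 2950000000 bits (368750000 bytes)


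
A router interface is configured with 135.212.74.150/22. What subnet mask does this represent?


/22 means 22 network bits, 10 host bits
Binary: 11111111111111111111110000000000
Mask: 255.255.252.0


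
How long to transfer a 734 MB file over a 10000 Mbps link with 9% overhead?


Effective throughput = 10000 * (1 - 9/100) = 9100 Mbps
File size in Mb = 734 * 8 = 5872 Mb
Time = 5872 / 9100
Time = 0.6453 seconds


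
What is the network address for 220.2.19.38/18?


IP:   11011100.00000010.00010011.00100110
Mask: 11111111.11111111.11000000.00000000
AND operation:
Net:  11011100.00000010.00000000.00000000
Network: 220.2.0.0/18


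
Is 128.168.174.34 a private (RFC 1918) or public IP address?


RFC 1918 private ranges:
  10.0.0.0/8 (10.0.0.0 - 10.255.255.255)
  172.16.0.0/12 (172.16.0.0 - 172.31.255.255)
  192.168.0.0/16 (192.168.0.0 - 192.168.255.255)
Public (not in any RFC 1918 range)


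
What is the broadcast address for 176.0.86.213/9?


Network: 176.0.0.0/9
Host bits = 23
Set all host bits to 1:
Broadcast: 176.127.255.255


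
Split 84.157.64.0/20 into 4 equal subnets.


New prefix = 20 + 2 = 22
Each subnet has 1024 addresses
  84.157.64.0/22
  84.157.68.0/22
  84.157.72.0/22
  84.157.76.0/22
Subnets: 84.157.64.0/22, 84.157.68.0/22, 84.157.72.0/22, 84.157.76.0/22


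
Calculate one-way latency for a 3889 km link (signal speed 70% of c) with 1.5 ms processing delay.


Speed = 0.7 * 3e5 km/s = 210000 km/s
Propagation delay = 3889 / 210000 = 0.0185 s = 18.519 ms
Processing delay = 1.5 ms
Total one-way latency = 20.019 ms


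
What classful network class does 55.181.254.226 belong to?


First octet: 55
Binary: 00110111
0xxxxxxx -> Class A (1-126)
Class A, default mask 255.0.0.0 (/8)


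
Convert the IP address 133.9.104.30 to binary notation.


133 = 10000101
9 = 00001001
104 = 01101000
30 = 00011110
Binary: 10000101.00001001.01101000.00011110


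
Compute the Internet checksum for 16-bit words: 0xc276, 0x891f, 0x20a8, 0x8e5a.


Sum all words (with carry folding):
+ 0xc276 = 0xc276
+ 0x891f = 0x4b96
+ 0x20a8 = 0x6c3e
+ 0x8e5a = 0xfa98
One's complement: ~0xfa98
Checksum = 0x0567


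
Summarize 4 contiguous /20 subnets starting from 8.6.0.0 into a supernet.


Original prefix: /20
Number of subnets: 4 = 2^2
New prefix = 20 - 2 = 18
Supernet: 8.6.0.0/18


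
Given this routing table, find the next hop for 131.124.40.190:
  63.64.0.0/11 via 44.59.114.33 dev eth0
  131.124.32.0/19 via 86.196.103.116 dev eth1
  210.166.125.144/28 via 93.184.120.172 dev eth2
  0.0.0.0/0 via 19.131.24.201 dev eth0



Longest prefix match for 131.124.40.190:
  /11 63.64.0.0: no
  /19 131.124.32.0: MATCH
  /28 210.166.125.144: no
  /0 0.0.0.0: MATCH
Selected: next-hop 86.196.103.116 via eth1 (matched /19)


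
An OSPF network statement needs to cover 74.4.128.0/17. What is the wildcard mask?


Subnet mask: 255.255.128.0
Wildcard = 255.255.255.255 - subnet mask
255 - 255 = 0
255 - 255 = 0
255 - 128 = 127
255 - 0 = 255
Wildcard: 0.0.127.255


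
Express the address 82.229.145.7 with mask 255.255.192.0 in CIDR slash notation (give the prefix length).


Binary: 11111111.11111111.11000000.00000000
Count leading 1s
Prefix: /18


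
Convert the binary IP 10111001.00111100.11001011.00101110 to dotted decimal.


10111001 = 185
00111100 = 60
11001011 = 203
00101110 = 46
IP: 185.60.203.46


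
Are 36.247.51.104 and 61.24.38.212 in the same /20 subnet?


Mask: 255.255.240.0
36.247.51.104 AND mask = 36.247.48.0
61.24.38.212 AND mask = 61.24.32.0
No, different subnets (36.247.48.0 vs 61.24.32.0)


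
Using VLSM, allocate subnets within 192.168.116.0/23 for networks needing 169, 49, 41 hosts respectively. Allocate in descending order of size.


169 hosts -> /24 (254 usable): 192.168.116.0/24
49 hosts -> /26 (62 usable): 192.168.117.0/26
41 hosts -> /26 (62 usable): 192.168.117.64/26
Allocation: 192.168.116.0/24 (169 hosts, 254 usable); 192.168.117.0/26 (49 hosts, 62 usable); 192.168.117.64/26 (41 hosts, 62 usable)


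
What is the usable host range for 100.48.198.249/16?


Network: 100.48.0.0
Broadcast: 100.48.255.255
First usable = network + 1
Last usable = broadcast - 1
Range: 100.48.0.1 to 100.48.255.254


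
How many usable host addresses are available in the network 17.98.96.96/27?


Host bits = 32 - 27 = 5
Total addresses = 2^5 = 32
Usable = total - 2 (network and broadcast)
Usable hosts: 30


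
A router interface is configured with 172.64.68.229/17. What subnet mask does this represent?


/17 means 17 network bits, 15 host bits
Binary: 11111111111111111000000000000000
Mask: 255.255.128.0


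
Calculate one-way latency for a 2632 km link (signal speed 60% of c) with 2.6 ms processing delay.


Speed = 0.6 * 3e5 km/s = 180000 km/s
Propagation delay = 2632 / 180000 = 0.0146 s = 14.6222 ms
Processing delay = 2.6 ms
Total one-way latency = 17.2222 ms


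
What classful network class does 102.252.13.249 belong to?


First octet: 102
Binary: 01100110
0xxxxxxx -> Class A (1-126)
Class A, default mask 255.0.0.0 (/8)
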